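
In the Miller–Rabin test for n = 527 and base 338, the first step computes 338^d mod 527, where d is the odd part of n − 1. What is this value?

144

n − 1 = 526 = 2^1 · 263, so s = 1 and d = 263.
Repeated squaring mod 527: 338^1 ≡ 338, 338^2 ≡ 412, 338^4 ≡ 50, 338^8 ≡ 392, 338^16 ≡ 307, 338^32 ≡ 443, 338^64 ≡ 205, 338^128 ≡ 392, 338^256 ≡ 307.
263 = 256 + 4 + 2 + 1, so 338^263 ≡ 307·50·412·338 ≡ 144 (mod 527).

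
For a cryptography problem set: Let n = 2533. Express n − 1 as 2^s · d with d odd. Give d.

633

Halving: 2532 → 1266 → 633; 633 is odd.
So 2532 = 2^2 · 633.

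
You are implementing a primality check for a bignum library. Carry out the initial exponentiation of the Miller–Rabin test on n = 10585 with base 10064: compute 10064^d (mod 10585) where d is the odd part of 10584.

5424

n − 1 = 10584 = 2^3 · 1323, so s = 3 and d = 1323.
By repeated squaring, 10064^1323 ≡ 5424 (mod 10585).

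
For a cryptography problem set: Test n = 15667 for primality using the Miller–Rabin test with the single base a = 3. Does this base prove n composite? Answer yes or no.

n − 1 = 15666 = 2^1 · 7833, so s = 1 and d = 7833.
x_0 = 3^7833 mod 15667 = 15666.
x_0 = 15666 ≡ −1, so 3 is not a witness.

no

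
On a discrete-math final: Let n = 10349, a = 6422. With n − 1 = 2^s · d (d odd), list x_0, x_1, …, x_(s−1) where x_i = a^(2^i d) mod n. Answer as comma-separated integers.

n − 1 = 10348 = 2^2 · 2587, so s = 2 and d = 2587.
x_0 = 6422^2587 mod 10349 = 2709.
x_1 = 2709^2 mod 10349 = 1240.

2709, 1240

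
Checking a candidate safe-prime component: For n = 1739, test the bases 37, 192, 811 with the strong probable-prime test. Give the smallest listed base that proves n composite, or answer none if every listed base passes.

n − 1 = 1738 = 2^1 · 869, so s = 1 and d = 869.
Base 37: x_0 = 37^869 mod 1739 = 1554. x_0 ∉ {1, 1738} and s = 1, so 37 is a Miller–Rabin witness and 1739 is composite.
Base 192: x_0 = 192^869 mod 1739 = 860. x_0 ∉ {1, 1738} and s = 1, so 192 is a Miller–Rabin witness and 1739 is composite.
Base 811: x_0 = 811^869 mod 1739 = 460. x_0 ∉ {1, 1738} and s = 1, so 811 is a Miller–Rabin witness and 1739 is composite.
The smallest witness among the given bases is 37.

37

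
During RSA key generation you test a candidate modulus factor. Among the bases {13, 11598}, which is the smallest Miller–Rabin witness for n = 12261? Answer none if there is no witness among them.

n − 1 = 12260 = 2^2 · 3065, so s = 2 and d = 3065.
Base 13: x_0 = 13^3065 mod 12261 = 1816. x_0 is neither 1 nor 12260, so continue squaring. x_1 = 1816^2 mod 12261 = 11908. Reached i = s−1 = 1 without hitting −1: 13 is a Miller–Rabin witness and 12261 is composite.
Base 11598: x_0 = 11598^3065 mod 12261 = 9039. x_0 is neither 1 nor 12260, so continue squaring. x_1 = 9039^2 mod 12261 = 8478. Reached i = s−1 = 1 without hitting −1: 11598 is a Miller–Rabin witness and 12261 is composite.
The smallest witness among the given bases is 13.

13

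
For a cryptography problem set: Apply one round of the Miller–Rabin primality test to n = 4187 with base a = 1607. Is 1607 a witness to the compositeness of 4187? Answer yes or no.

no

n − 1 = 4186 = 2^1 · 2093, so s = 1 and d = 2093.
x_0 = 1607^2093 mod 4187 = 4186.
x_0 = 4186 ≡ −1, so 1607 is not a witness.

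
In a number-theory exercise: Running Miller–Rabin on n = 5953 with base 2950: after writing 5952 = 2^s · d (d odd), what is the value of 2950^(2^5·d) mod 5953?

1

n − 1 = 5952 = 2^6 · 93, so s = 6 and d = 93.
x_0 = 2950^93 mod 5953 = 3681.
x_1 = 3681^2 mod 5953 = 733.
x_2 = 733^2 mod 5953 = 1519.
x_3 = 1519^2 mod 5953 = 3550.
x_4 = 3550^2 mod 5953 = 5952.
x_5 = 5952^2 mod 5953 = 1.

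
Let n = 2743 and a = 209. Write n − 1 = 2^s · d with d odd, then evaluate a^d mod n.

1119

n − 1 = 2742 = 2^1 · 1371, so s = 1 and d = 1371.
209^1371 mod 2743 = 1119.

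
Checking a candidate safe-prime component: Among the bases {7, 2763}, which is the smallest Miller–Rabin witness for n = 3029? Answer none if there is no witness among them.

n − 1 = 3028 = 2^2 · 757, so s = 2 and d = 757.
Base 7: x_0 = 7^757 mod 3029 = 2919. x_0 is neither 1 nor 3028, so continue squaring. x_1 = 2919^2 mod 3029 = 3013. Reached i = s−1 = 1 without hitting −1: 7 is a Miller–Rabin witness and 3029 is composite.
Base 2763: x_0 = 2763^757 mod 3029 = 2152. x_0 is neither 1 nor 3028, so continue squaring. x_1 = 2152^2 mod 3029 = 2792. Reached i = s−1 = 1 without hitting −1: 2763 is a Miller–Rabin witness and 3029 is composite.
The smallest witness among the given bases is 7.

7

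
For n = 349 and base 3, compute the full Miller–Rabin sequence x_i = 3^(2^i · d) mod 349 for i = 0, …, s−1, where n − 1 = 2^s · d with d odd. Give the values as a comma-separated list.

n − 1 = 348 = 2^2 · 87, so s = 2 and d = 87.
x_0 = 3^87 mod 349 = 348.
x_1 = 348^2 mod 349 = 1.

348, 1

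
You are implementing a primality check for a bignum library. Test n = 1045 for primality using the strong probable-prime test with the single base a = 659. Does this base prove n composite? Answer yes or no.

no

n − 1 = 1044 = 2^2 · 261, so s = 2 and d = 261.
By repeated squaring, 659^261 ≡ 1044 (mod 1045).
x_0 = 659^261 mod 1045 = 1044.
x_0 = 1044 ≡ −1, so 659 is not a witness.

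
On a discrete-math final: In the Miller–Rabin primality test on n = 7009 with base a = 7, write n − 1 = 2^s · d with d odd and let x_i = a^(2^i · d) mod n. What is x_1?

2581

n − 1 = 7008 = 2^5 · 219, so s = 5 and d = 219.
x_0 = 7^219 mod 7009 = 4213.
x_1 = 4213^2 mod 7009 = 2581.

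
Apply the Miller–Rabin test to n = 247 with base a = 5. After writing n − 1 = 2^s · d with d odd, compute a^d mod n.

216

n − 1 = 246 = 2^1 · 123, so s = 1 and d = 123.
5^123 mod 247 = 216.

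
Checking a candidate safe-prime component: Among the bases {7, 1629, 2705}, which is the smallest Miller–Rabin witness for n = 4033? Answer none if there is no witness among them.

7

n − 1 = 4032 = 2^6 · 63, so s = 6 and d = 63.
Base 7: x_0 = 7^63 mod 4033 = 3442. x_0 is neither 1 nor 4032, so continue squaring. x_1 = 3442^2 mod 4033 = 2443. x_2 = 2443^2 mod 4033 = 3442. x_3 = 3442^2 mod 4033 = 2443. x_4 = 2443^2 mod 4033 = 3442. x_5 = 3442^2 mod 4033 = 2443. Reached i = s−1 = 5 without hitting −1: 7 is a Miller–Rabin witness and 4033 is composite.
Base 1629: x_0 = 1629^63 mod 4033 = 1518. x_0 is neither 1 nor 4032, so continue squaring. x_1 = 1518^2 mod 4033 = 1481. x_2 = 1481^2 mod 4033 = 3442. x_3 = 3442^2 mod 4033 = 2443. x_4 = 2443^2 mod 4033 = 3442. x_5 = 3442^2 mod 4033 = 2443. Reached i = s−1 = 5 without hitting −1: 1629 is a Miller–Rabin witness and 4033 is composite.
Base 2705: x_0 = 2705^63 mod 4033 = 3551. x_0 is neither 1 nor 4032, so continue squaring. x_1 = 3551^2 mod 4033 = 2443. x_2 = 2443^2 mod 4033 = 3442. x_3 = 3442^2 mod 4033 = 2443. x_4 = 2443^2 mod 4033 = 3442. x_5 = 3442^2 mod 4033 = 2443. Reached i = s−1 = 5 without hitting −1: 2705 is a Miller–Rabin witness and 4033 is composite.
The smallest witness among the given bases is 7.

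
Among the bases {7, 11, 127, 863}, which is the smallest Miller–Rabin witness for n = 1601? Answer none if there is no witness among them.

none

n − 1 = 1600 = 2^6 · 25, so s = 6 and d = 25.
Base 7: x_0 = 7^25 mod 1601 = 1426. x_0 is neither 1 nor 1600, so continue squaring. x_1 = 1426^2 mod 1601 = 206. x_2 = 206^2 mod 1601 = 810. x_3 = 810^2 mod 1601 = 1291. x_4 = 1291^2 mod 1601 = 40. x_5 = 40^2 mod 1601 = 1600. x_5 ≡ −1, so 7 is not a witness.
Base 11: x_0 = 11^25 mod 1601 = 520. x_0 is neither 1 nor 1600, so continue squaring. x_1 = 520^2 mod 1601 = 1432. x_2 = 1432^2 mod 1601 = 1344. x_3 = 1344^2 mod 1601 = 408. x_4 = 408^2 mod 1601 = 1561. x_5 = 1561^2 mod 1601 = 1600. x_5 ≡ −1, so 11 is not a witness.
Base 127: x_0 = 127^25 mod 1601 = 1005. x_0 is neither 1 nor 1600, so continue squaring. x_1 = 1005^2 mod 1601 = 1395. x_2 = 1395^2 mod 1601 = 810. x_3 = 810^2 mod 1601 = 1291. x_4 = 1291^2 mod 1601 = 40. x_5 = 40^2 mod 1601 = 1600. x_5 ≡ −1, so 127 is not a witness.
Base 863: x_0 = 863^25 mod 1601 = 408. x_0 is neither 1 nor 1600, so continue squaring. x_1 = 408^2 mod 1601 = 1561. x_2 = 1561^2 mod 1601 = 1600. x_2 ≡ −1, so 863 is not a witness.
No listed base is a witness for 1601.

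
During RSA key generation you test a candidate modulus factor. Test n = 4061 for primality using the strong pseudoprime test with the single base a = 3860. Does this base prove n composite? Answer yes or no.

n − 1 = 4060 = 2^2 · 1015, so s = 2 and d = 1015.
x_0 = 3860^1015 mod 4061 = 1.
x_0 = 1, so 3860 is not a witness.

no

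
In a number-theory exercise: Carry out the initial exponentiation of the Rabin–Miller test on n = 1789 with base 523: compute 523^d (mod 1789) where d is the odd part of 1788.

n − 1 = 1788 = 2^2 · 447, so s = 2 and d = 447.
523^447 mod 1789 = 1065.

1065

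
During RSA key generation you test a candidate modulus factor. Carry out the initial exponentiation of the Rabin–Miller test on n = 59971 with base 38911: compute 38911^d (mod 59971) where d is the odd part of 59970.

1

n − 1 = 59970 = 2^1 · 29985, so s = 1 and d = 29985.
Repeated squaring mod 59971: 38911^1 ≡ 38911, 38911^2 ≡ 38055, 38911^4 ≡ 3317, 38911^8 ≡ 27796, 38911^16 ≡ 11223, 38911^32 ≡ 16629, 38911^64 ≡ 57331, 38911^128 ≡ 12964, 38911^256 ≡ 26554, 38911^512 ≡ 35869, 38911^1024 ≡ 27298, 38911^2048 ≡ 41129, 38911^4096 ≡ 52615, 38911^8192 ≡ 16894, 38911^16384 ≡ 5247.
29985 = 16384 + 8192 + 4096 + 1024 + 256 + 32 + 1, so 38911^29985 ≡ 5247·16894·52615·27298·26554·16629·38911 ≡ 1 (mod 59971).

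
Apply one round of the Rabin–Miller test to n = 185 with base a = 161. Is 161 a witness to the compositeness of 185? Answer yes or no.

yes

n − 1 = 184 = 2^3 · 23, so s = 3 and d = 23.
x_0 = 161^23 mod 185 = 76.
x_0 is neither 1 nor 184, so continue squaring.
x_1 = 76^2 mod 185 = 41.
x_2 = 41^2 mod 185 = 16.
Reached i = s−1 = 2 without hitting −1: 161 is a Miller–Rabin witness and 185 is composite.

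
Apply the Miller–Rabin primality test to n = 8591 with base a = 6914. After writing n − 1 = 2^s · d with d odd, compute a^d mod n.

n − 1 = 8590 = 2^1 · 4295, so s = 1 and d = 4295.
By repeated squaring, 6914^4295 ≡ 527 (mod 8591).

527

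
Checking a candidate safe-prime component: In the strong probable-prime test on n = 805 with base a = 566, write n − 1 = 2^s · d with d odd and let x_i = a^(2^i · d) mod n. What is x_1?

141

n − 1 = 804 = 2^2 · 201, so s = 2 and d = 201.
x_0 = 566^201 mod 805 = 76.
x_1 = 76^2 mod 805 = 141.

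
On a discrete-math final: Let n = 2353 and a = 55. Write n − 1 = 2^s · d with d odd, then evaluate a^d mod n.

2055

n − 1 = 2352 = 2^4 · 147, so s = 4 and d = 147.
Repeated squaring mod 2353: 55^1 ≡ 55, 55^2 ≡ 672, 55^4 ≡ 2161, 55^8 ≡ 1569, 55^16 ≡ 523, 55^32 ≡ 581, 55^64 ≡ 1082, 55^128 ≡ 1283.
147 = 128 + 16 + 2 + 1, so 55^147 ≡ 1283·523·672·55 ≡ 2055 (mod 2353).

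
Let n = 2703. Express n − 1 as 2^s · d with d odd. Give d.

Halving: 2702 → 1351; 1351 is odd.
So 2702 = 2^1 · 1351.

1351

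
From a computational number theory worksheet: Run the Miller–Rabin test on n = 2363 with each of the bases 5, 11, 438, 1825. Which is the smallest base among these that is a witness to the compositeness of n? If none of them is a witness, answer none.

n − 1 = 2362 = 2^1 · 1181, so s = 1 and d = 1181.
Base 5: x_0 = 5^1181 mod 2363 = 1703. x_0 ∉ {1, 2362} and s = 1, so 5 is a Miller–Rabin witness and 2363 is composite.
Base 11: x_0 = 11^1181 mod 2363 = 1282. x_0 ∉ {1, 2362} and s = 1, so 11 is a Miller–Rabin witness and 2363 is composite.
Base 438: x_0 = 438^1181 mod 2363 = 1407. x_0 ∉ {1, 2362} and s = 1, so 438 is a Miller–Rabin witness and 2363 is composite.
Base 1825: x_0 = 1825^1181 mod 2363 = 707. x_0 ∉ {1, 2362} and s = 1, so 1825 is a Miller–Rabin witness and 2363 is composite.
The smallest witness among the given bases is 5.

5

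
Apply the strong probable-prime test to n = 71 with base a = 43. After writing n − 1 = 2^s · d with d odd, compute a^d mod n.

1

n − 1 = 70 = 2^1 · 35, so s = 1 and d = 35.
Repeated squaring mod 71: 43^1 ≡ 43, 43^2 ≡ 3, 43^4 ≡ 9, 43^8 ≡ 10, 43^16 ≡ 29, 43^32 ≡ 60.
35 = 32 + 2 + 1, so 43^35 ≡ 60·3·43 ≡ 1 (mod 71).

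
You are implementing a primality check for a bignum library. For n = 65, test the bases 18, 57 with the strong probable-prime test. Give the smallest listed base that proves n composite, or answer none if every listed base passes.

none

n − 1 = 64 = 2^6 · 1, so s = 6 and d = 1.
Base 18: x_0 = 18^1 mod 65 = 18. x_0 is neither 1 nor 64, so continue squaring. x_1 = 18^2 mod 65 = 64. x_1 ≡ −1, so 18 is not a witness.
Base 57: x_0 = 57^1 mod 65 = 57. x_0 is neither 1 nor 64, so continue squaring. x_1 = 57^2 mod 65 = 64. x_1 ≡ −1, so 57 is not a witness.
No listed base is a witness for 65.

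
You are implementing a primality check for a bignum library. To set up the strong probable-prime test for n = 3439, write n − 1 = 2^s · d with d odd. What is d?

Halving: 3438 → 1719; 1719 is odd.
So 3438 = 2^1 · 1719.

1719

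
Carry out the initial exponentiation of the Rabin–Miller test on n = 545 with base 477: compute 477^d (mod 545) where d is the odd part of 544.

537

n − 1 = 544 = 2^5 · 17, so s = 5 and d = 17.
Repeated squaring mod 545: 477^1 ≡ 477, 477^2 ≡ 264, 477^4 ≡ 481, 477^8 ≡ 281, 477^16 ≡ 481.
17 = 16 + 1, so 477^17 ≡ 481·477 ≡ 537 (mod 545).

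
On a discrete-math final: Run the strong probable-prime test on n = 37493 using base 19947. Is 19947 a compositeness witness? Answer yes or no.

n − 1 = 37492 = 2^2 · 9373, so s = 2 and d = 9373.
x_0 = 19947^9373 mod 37493 = 10328.
x_0 is neither 1 nor 37492, so continue squaring.
x_1 = 10328^2 mod 37493 = 37492.
x_1 ≡ −1, so 19947 is not a witness.

no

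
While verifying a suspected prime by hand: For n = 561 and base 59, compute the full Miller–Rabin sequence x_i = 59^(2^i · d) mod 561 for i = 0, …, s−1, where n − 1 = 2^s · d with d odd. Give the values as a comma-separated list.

n − 1 = 560 = 2^4 · 35, so s = 4 and d = 35.
x_0 = 59^35 mod 561 = 155.
x_1 = 155^2 mod 561 = 463.
x_2 = 463^2 mod 561 = 67.
x_3 = 67^2 mod 561 = 1.

155, 463, 67, 1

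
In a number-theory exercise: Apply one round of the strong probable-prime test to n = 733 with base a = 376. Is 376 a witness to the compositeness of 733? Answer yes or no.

n − 1 = 732 = 2^2 · 183, so s = 2 and d = 183.
x_0 = 376^183 mod 733 = 380.
x_0 is neither 1 nor 732, so continue squaring.
x_1 = 380^2 mod 733 = 732.
x_1 ≡ −1, so 376 is not a witness.

no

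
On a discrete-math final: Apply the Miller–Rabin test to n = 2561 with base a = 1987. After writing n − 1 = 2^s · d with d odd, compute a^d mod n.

n − 1 = 2560 = 2^9 · 5, so s = 9 and d = 5.
1987^5 mod 2561 = 2048.

2048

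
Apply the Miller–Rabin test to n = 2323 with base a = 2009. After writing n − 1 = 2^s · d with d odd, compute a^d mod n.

n − 1 = 2322 = 2^1 · 1161, so s = 1 and d = 1161.
2009^1161 mod 2323 = 2106.

2106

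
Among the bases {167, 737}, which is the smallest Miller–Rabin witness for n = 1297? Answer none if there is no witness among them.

none

n − 1 = 1296 = 2^4 · 81, so s = 4 and d = 81.
Base 167: x_0 = 167^81 mod 1297 = 1261. x_0 is neither 1 nor 1296, so continue squaring. x_1 = 1261^2 mod 1297 = 1296. x_1 ≡ −1, so 167 is not a witness.
Base 737: x_0 = 737^81 mod 1297 = 942. x_0 is neither 1 nor 1296, so continue squaring. x_1 = 942^2 mod 1297 = 216. x_2 = 216^2 mod 1297 = 1261. x_3 = 1261^2 mod 1297 = 1296. x_3 ≡ −1, so 737 is not a witness.
No listed base is a witness for 1297.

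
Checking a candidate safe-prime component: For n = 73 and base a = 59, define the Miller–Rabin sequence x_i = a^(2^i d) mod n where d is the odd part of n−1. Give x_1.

n − 1 = 72 = 2^3 · 9, so s = 3 and d = 9.
x_0 = 59^9 mod 73 = 63.
x_1 = 63^2 mod 73 = 27.

27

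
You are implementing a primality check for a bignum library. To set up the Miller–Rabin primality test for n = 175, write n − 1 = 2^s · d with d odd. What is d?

87

Halving: 174 → 87; 87 is odd.
So 174 = 2^1 · 87.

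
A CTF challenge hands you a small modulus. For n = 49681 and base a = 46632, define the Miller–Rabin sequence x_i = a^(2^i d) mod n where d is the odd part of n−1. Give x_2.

12650

n − 1 = 49680 = 2^4 · 3105, so s = 4 and d = 3105.
Repeated squaring mod 49681: 46632^1 ≡ 46632, 46632^2 ≡ 6054, 46632^4 ≡ 36019, 46632^8 ≡ 48408, 46632^16 ≡ 30737, 46632^32 ≡ 29273, 46632^64 ≡ 10641, 46632^128 ≡ 7882, 46632^256 ≡ 24674, 46632^512 ≡ 15302, 46632^1024 ≡ 4651, 46632^2048 ≡ 20566.
3105 = 2048 + 1024 + 32 + 1, so 46632^3105 ≡ 20566·4651·29273·46632 ≡ 11676 (mod 49681).
x_0 = 11676.
x_1 = 11676^2 mod 49681 = 4312.
x_2 = 4312^2 mod 49681 = 12650.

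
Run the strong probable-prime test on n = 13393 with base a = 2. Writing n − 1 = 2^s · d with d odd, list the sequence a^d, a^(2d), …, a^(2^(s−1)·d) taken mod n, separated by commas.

n − 1 = 13392 = 2^4 · 837, so s = 4 and d = 837.
x_0 = 2^837 mod 13393 = 1132.
x_1 = 1132^2 mod 13393 = 9089.
x_2 = 9089^2 mod 13393 = 1897.
x_3 = 1897^2 mod 13393 = 9285.

1132, 9089, 1897, 9285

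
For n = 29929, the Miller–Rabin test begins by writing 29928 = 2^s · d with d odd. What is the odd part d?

3741

Halving: 29928 → 14964 → 7482 → 3741; 3741 is odd.
So 29928 = 2^3 · 3741.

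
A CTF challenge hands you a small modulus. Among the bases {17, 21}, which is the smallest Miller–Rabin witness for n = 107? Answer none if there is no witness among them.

n − 1 = 106 = 2^1 · 53, so s = 1 and d = 53.
Base 17: x_0 = 17^53 mod 107 = 106. x_0 = 106 ≡ −1, so 17 is not a witness.
Base 21: x_0 = 21^53 mod 107 = 106. x_0 = 106 ≡ −1, so 21 is not a witness.
No listed base is a witness for 107.

none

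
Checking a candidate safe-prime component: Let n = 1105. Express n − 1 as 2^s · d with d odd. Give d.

69

Halving: 1104 → 552 → 276 → 138 → 69; 69 is odd.
So 1104 = 2^4 · 69.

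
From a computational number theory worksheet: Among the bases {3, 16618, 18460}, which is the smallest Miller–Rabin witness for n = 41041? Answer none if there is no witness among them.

n − 1 = 41040 = 2^4 · 2565, so s = 4 and d = 2565.
Base 3: x_0 = 3^2565 mod 41041 = 24597. x_0 is neither 1 nor 41040, so continue squaring. x_1 = 24597^2 mod 41041 = 27028. x_2 = 27028^2 mod 41041 = 24025. x_3 = 24025^2 mod 41041 = 1. x_3 = 1 but x_2 ≠ ±1, a nontrivial square root of 1 — 3 is a witness and 41041 is composite.
Base 16618: x_0 = 16618^2565 mod 41041 = 35749. x_0 is neither 1 nor 41040, so continue squaring. x_1 = 35749^2 mod 41041 = 15302. x_2 = 15302^2 mod 41041 = 12299. x_3 = 12299^2 mod 41041 = 29316. Reached i = s−1 = 3 without hitting −1: 16618 is a Miller–Rabin witness and 41041 is composite.
Base 18460: x_0 = 18460^2565 mod 41041 = 18369. x_0 is neither 1 nor 41040, so continue squaring. x_1 = 18369^2 mod 41041 = 22100. x_2 = 22100^2 mod 41041 = 22100. x_3 = 22100^2 mod 41041 = 22100. Reached i = s−1 = 3 without hitting −1: 18460 is a Miller–Rabin witness and 41041 is composite.
The smallest witness among the given bases is 3.

3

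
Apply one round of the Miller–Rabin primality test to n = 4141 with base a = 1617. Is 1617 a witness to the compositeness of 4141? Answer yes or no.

n − 1 = 4140 = 2^2 · 1035, so s = 2 and d = 1035.
Repeated squaring mod 4141: 1617^1 ≡ 1617, 1617^2 ≡ 1718, 1617^4 ≡ 3132, 1617^8 ≡ 3536, 1617^16 ≡ 1617, 1617^32 ≡ 1718, 1617^64 ≡ 3132, 1617^128 ≡ 3536, 1617^256 ≡ 1617, 1617^512 ≡ 1718, 1617^1024 ≡ 3132.
1035 = 1024 + 8 + 2 + 1, so 1617^1035 ≡ 3132·3536·1718·1617 ≡ 1 (mod 4141).
x_0 = 1617^1035 mod 4141 = 1.
x_0 = 1, so 1617 is not a witness.

no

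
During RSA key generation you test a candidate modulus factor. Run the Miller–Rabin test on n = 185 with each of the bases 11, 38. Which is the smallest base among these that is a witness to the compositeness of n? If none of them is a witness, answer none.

n − 1 = 184 = 2^3 · 23, so s = 3 and d = 23.
Base 11: x_0 = 11^23 mod 185 = 101. x_0 is neither 1 nor 184, so continue squaring. x_1 = 101^2 mod 185 = 26. x_2 = 26^2 mod 185 = 121. Reached i = s−1 = 2 without hitting −1: 11 is a Miller–Rabin witness and 185 is composite.
Base 38: x_0 = 38^23 mod 185 = 112. x_0 is neither 1 nor 184, so continue squaring. x_1 = 112^2 mod 185 = 149. x_2 = 149^2 mod 185 = 1. x_2 = 1 but x_1 ≠ ±1, a nontrivial square root of 1 — 38 is a witness and 185 is composite.
The smallest witness among the given bases is 11.

11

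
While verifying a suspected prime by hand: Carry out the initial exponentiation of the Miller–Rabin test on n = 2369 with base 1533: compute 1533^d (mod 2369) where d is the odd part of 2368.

n − 1 = 2368 = 2^6 · 37, so s = 6 and d = 37.
1533^37 mod 2369 = 1700.

1700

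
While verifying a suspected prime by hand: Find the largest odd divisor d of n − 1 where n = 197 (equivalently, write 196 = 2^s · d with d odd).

49

Halving: 196 → 98 → 49; 49 is odd.
So 196 = 2^2 · 49.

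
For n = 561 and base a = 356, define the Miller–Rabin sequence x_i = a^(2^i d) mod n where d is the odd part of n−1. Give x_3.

n − 1 = 560 = 2^4 · 35, so s = 4 and d = 35.
x_0 = 356^35 mod 561 = 254.
x_1 = 254^2 mod 561 = 1.
x_2 = 1^2 mod 561 = 1.
x_3 = 1^2 mod 561 = 1.

1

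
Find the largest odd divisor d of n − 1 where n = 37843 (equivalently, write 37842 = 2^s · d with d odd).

18921

Halving: 37842 → 18921; 18921 is odd.
So 37842 = 2^1 · 18921.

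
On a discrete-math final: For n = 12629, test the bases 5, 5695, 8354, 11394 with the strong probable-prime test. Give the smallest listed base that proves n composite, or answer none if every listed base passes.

5

n − 1 = 12628 = 2^2 · 3157, so s = 2 and d = 3157.
Base 5: x_0 = 5^3157 mod 12629 = 2004. x_0 is neither 1 nor 12628, so continue squaring. x_1 = 2004^2 mod 12629 = 12623. Reached i = s−1 = 1 without hitting −1: 5 is a Miller–Rabin witness and 12629 is composite.
Base 5695: x_0 = 5695^3157 mod 12629 = 11681. x_0 is neither 1 nor 12628, so continue squaring. x_1 = 11681^2 mod 12629 = 2045. Reached i = s−1 = 1 without hitting −1: 5695 is a Miller–Rabin witness and 12629 is composite.
Base 8354: x_0 = 8354^3157 mod 12629 = 3468. x_0 is neither 1 nor 12628, so continue squaring. x_1 = 3468^2 mod 12629 = 4216. Reached i = s−1 = 1 without hitting −1: 8354 is a Miller–Rabin witness and 12629 is composite.
Base 11394: x_0 = 11394^3157 mod 12629 = 1406. x_0 is neither 1 nor 12628, so continue squaring. x_1 = 1406^2 mod 12629 = 6712. Reached i = s−1 = 1 without hitting −1: 11394 is a Miller–Rabin witness and 12629 is composite.
The smallest witness among the given bases is 5.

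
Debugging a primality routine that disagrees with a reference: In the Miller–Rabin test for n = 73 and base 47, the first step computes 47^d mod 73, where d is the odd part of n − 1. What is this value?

22

n − 1 = 72 = 2^3 · 9, so s = 3 and d = 9.
47^9 mod 73 = 22.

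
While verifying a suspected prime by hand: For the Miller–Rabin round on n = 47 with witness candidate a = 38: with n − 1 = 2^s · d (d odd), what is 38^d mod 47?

n − 1 = 46 = 2^1 · 23, so s = 1 and d = 23.
38^23 mod 47 = 46.

46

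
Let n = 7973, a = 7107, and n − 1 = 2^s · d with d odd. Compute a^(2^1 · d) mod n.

n − 1 = 7972 = 2^2 · 1993, so s = 2 and d = 1993.
x_0 = 7107^1993 mod 7973 = 7345.
x_1 = 7345^2 mod 7973 = 3707.

3707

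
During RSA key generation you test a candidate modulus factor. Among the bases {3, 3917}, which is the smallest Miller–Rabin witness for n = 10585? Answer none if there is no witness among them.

n − 1 = 10584 = 2^3 · 1323, so s = 3 and d = 1323.
Base 3: x_0 = 3^1323 mod 10585 = 8422. x_0 is neither 1 nor 10584, so continue squaring. x_1 = 8422^2 mod 10585 = 10584. x_1 ≡ −1, so 3 is not a witness.
Base 3917: x_0 = 3917^1323 mod 10585 = 4188. x_0 is neither 1 nor 10584, so continue squaring. x_1 = 4188^2 mod 10585 = 10584. x_1 ≡ −1, so 3917 is not a witness.
No listed base is a witness for 10585.

none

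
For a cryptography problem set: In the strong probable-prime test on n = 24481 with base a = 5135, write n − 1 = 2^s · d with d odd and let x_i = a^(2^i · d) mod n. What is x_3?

n − 1 = 24480 = 2^5 · 765, so s = 5 and d = 765.
x_0 = 5135^765 mod 24481 = 12721.
x_1 = 12721^2 mod 24481 = 4431.
x_2 = 4431^2 mod 24481 = 24480.
x_3 = 24480^2 mod 24481 = 1.

1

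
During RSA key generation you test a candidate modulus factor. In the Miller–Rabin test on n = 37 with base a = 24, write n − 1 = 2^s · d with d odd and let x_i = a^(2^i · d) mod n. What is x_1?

n − 1 = 36 = 2^2 · 9, so s = 2 and d = 9.
x_0 = 24^9 mod 37 = 31.
x_1 = 31^2 mod 37 = 36.

36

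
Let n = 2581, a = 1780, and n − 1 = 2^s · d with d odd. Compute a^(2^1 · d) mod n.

1513

n − 1 = 2580 = 2^2 · 645, so s = 2 and d = 645.
Repeated squaring mod 2581: 1780^1 ≡ 1780, 1780^2 ≡ 1513, 1780^4 ≡ 2403, 1780^8 ≡ 712, 1780^16 ≡ 1068, 1780^32 ≡ 2403, 1780^64 ≡ 712, 1780^128 ≡ 1068, 1780^256 ≡ 2403, 1780^512 ≡ 712.
645 = 512 + 128 + 4 + 1, so 1780^645 ≡ 712·1068·2403·1780 ≡ 1780 (mod 2581).
x_0 = 1780.
x_1 = 1780^2 mod 2581 = 1513.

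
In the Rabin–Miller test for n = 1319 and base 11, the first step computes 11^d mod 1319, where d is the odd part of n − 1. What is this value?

n − 1 = 1318 = 2^1 · 659, so s = 1 and d = 659.
11^659 mod 1319 = 1.

1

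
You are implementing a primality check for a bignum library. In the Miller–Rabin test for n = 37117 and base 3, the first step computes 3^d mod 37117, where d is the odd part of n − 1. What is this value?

37116

n − 1 = 37116 = 2^2 · 9279, so s = 2 and d = 9279.
Repeated squaring mod 37117: 3^1 ≡ 3, 3^2 ≡ 9, 3^4 ≡ 81, 3^8 ≡ 6561, 3^16 ≡ 28118, 3^32 ≡ 29824, 3^64 ≡ 36305, 3^128 ≡ 28355, 3^256 ≡ 14688, 3^512 ≡ 13340, 3^1024 ≡ 16702, 3^2048 ≡ 22549, 3^4096 ≡ 28735, 3^8192 ≡ 32560.
9279 = 8192 + 1024 + 32 + 16 + 8 + 4 + 2 + 1, so 3^9279 ≡ 32560·16702·29824·28118·6561·81·9·3 ≡ 37116 (mod 37117).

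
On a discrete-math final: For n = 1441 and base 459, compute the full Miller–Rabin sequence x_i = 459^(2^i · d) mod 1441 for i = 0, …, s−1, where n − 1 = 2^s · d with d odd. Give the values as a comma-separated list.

472, 870, 375, 848, 45

n − 1 = 1440 = 2^5 · 45, so s = 5 and d = 45.
x_0 = 459^45 mod 1441 = 472.
x_1 = 472^2 mod 1441 = 870.
x_2 = 870^2 mod 1441 = 375.
x_3 = 375^2 mod 1441 = 848.
x_4 = 848^2 mod 1441 = 45.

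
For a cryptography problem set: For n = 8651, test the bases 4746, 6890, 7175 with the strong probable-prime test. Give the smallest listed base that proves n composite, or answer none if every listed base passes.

6890

n − 1 = 8650 = 2^1 · 4325, so s = 1 and d = 4325.
Base 4746: x_0 = 4746^4325 mod 8651 = 8650. x_0 = 8650 ≡ −1, so 4746 is not a witness.
Base 6890: x_0 = 6890^4325 mod 8651 = 237. x_0 ∉ {1, 8650} and s = 1, so 6890 is a Miller–Rabin witness and 8651 is composite.
Base 7175: x_0 = 7175^4325 mod 8651 = 7175. x_0 ∉ {1, 8650} and s = 1, so 7175 is a Miller–Rabin witness and 8651 is composite.
The smallest witness among the given bases is 6890.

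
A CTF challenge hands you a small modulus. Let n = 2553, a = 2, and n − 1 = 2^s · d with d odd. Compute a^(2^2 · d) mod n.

n − 1 = 2552 = 2^3 · 319, so s = 3 and d = 319.
x_0 = 2^319 mod 2553 = 392.
x_1 = 392^2 mod 2553 = 484.
x_2 = 484^2 mod 2553 = 1933.

1933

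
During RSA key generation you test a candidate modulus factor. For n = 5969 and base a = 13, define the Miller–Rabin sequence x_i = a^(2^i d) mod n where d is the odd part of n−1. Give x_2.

756

n − 1 = 5968 = 2^4 · 373, so s = 4 and d = 373.
x_0 = 13^373 mod 5969 = 792.
x_1 = 792^2 mod 5969 = 519.
x_2 = 519^2 mod 5969 = 756.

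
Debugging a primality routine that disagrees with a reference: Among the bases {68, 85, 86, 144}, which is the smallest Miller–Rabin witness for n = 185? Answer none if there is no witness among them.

n − 1 = 184 = 2^3 · 23, so s = 3 and d = 23.
Base 68: x_0 = 68^23 mod 185 = 117. x_0 is neither 1 nor 184, so continue squaring. x_1 = 117^2 mod 185 = 184. x_1 ≡ −1, so 68 is not a witness.
Base 85: x_0 = 85^23 mod 185 = 175. x_0 is neither 1 nor 184, so continue squaring. x_1 = 175^2 mod 185 = 100. x_2 = 100^2 mod 185 = 10. Reached i = s−1 = 2 without hitting −1: 85 is a Miller–Rabin witness and 185 is composite.
Base 86: x_0 = 86^23 mod 185 = 81. x_0 is neither 1 nor 184, so continue squaring. x_1 = 81^2 mod 185 = 86. x_2 = 86^2 mod 185 = 181. Reached i = s−1 = 2 without hitting −1: 86 is a Miller–Rabin witness and 185 is composite.
Base 144: x_0 = 144^23 mod 185 = 49. x_0 is neither 1 nor 184, so continue squaring. x_1 = 49^2 mod 185 = 181. x_2 = 181^2 mod 185 = 16. Reached i = s−1 = 2 without hitting −1: 144 is a Miller–Rabin witness and 185 is composite.
The smallest witness among the given bases is 85.

85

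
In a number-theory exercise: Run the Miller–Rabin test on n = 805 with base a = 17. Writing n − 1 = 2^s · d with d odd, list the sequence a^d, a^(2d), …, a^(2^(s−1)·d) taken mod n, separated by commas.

n − 1 = 804 = 2^2 · 201, so s = 2 and d = 201.
x_0 = 17^201 mod 805 = 727.
x_1 = 727^2 mod 805 = 449.

727, 449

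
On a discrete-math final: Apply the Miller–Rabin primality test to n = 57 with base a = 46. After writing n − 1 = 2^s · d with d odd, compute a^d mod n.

46

n − 1 = 56 = 2^3 · 7, so s = 3 and d = 7.
By repeated squaring, 46^7 ≡ 46 (mod 57).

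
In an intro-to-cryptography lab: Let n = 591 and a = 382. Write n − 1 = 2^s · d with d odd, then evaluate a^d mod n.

406

n − 1 = 590 = 2^1 · 295, so s = 1 and d = 295.
382^295 mod 591 = 406.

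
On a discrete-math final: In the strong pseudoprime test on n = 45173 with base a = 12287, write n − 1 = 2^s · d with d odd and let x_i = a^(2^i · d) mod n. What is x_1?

n − 1 = 45172 = 2^2 · 11293, so s = 2 and d = 11293.
Repeated squaring mod 45173: 12287^1 ≡ 12287, 12287^2 ≡ 2203, 12287^4 ≡ 19698, 12287^8 ≡ 20307, 12287^16 ≡ 35105, 12287^32 ≡ 41585, 12287^64 ≡ 44612, 12287^128 ≡ 43683, 12287^256 ≡ 6623, 12287^512 ≡ 1146, 12287^1024 ≡ 3299, 12287^2048 ≡ 41881, 12287^4096 ≡ 40917, 12287^8192 ≡ 44336.
11293 = 8192 + 2048 + 1024 + 16 + 8 + 4 + 1, so 12287^11293 ≡ 44336·41881·3299·35105·20307·19698·12287 ≡ 31992 (mod 45173).
x_0 = 31992.
x_1 = 31992^2 mod 45173 = 3403.

3403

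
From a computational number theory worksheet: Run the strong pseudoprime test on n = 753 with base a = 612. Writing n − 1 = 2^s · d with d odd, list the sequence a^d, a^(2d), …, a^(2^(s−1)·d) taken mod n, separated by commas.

n − 1 = 752 = 2^4 · 47, so s = 4 and d = 47.
x_0 = 612^47 mod 753 = 621.
x_1 = 621^2 mod 753 = 105.
x_2 = 105^2 mod 753 = 483.
x_3 = 483^2 mod 753 = 612.

621, 105, 483, 612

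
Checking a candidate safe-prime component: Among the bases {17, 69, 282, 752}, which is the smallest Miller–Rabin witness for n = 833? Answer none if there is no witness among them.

n − 1 = 832 = 2^6 · 13, so s = 6 and d = 13.
Base 17: x_0 = 17^13 mod 833 = 731. x_0 is neither 1 nor 832, so continue squaring. x_1 = 731^2 mod 833 = 408. x_2 = 408^2 mod 833 = 697. x_3 = 697^2 mod 833 = 170. x_4 = 170^2 mod 833 = 578. x_5 = 578^2 mod 833 = 51. Reached i = s−1 = 5 without hitting −1: 17 is a Miller–Rabin witness and 833 is composite.
Base 69: x_0 = 69^13 mod 833 = 664. x_0 is neither 1 nor 832, so continue squaring. x_1 = 664^2 mod 833 = 239. x_2 = 239^2 mod 833 = 477. x_3 = 477^2 mod 833 = 120. x_4 = 120^2 mod 833 = 239. x_5 = 239^2 mod 833 = 477. Reached i = s−1 = 5 without hitting −1: 69 is a Miller–Rabin witness and 833 is composite.
Base 282: x_0 = 282^13 mod 833 = 317. x_0 is neither 1 nor 832, so continue squaring. x_1 = 317^2 mod 833 = 529. x_2 = 529^2 mod 833 = 786. x_3 = 786^2 mod 833 = 543. x_4 = 543^2 mod 833 = 800. x_5 = 800^2 mod 833 = 256. Reached i = s−1 = 5 without hitting −1: 282 is a Miller–Rabin witness and 833 is composite.
Base 752: x_0 = 752^13 mod 833 = 633. x_0 is neither 1 nor 832, so continue squaring. x_1 = 633^2 mod 833 = 16. x_2 = 16^2 mod 833 = 256. x_3 = 256^2 mod 833 = 562. x_4 = 562^2 mod 833 = 137. x_5 = 137^2 mod 833 = 443. Reached i = s−1 = 5 without hitting −1: 752 is a Miller–Rabin witness and 833 is composite.
The smallest witness among the given bases is 17.

17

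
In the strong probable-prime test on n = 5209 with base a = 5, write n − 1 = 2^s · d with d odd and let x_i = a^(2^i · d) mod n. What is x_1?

5208

n − 1 = 5208 = 2^3 · 651, so s = 3 and d = 651.
x_0 = 5^651 mod 5209 = 2098.
x_1 = 2098^2 mod 5209 = 5208.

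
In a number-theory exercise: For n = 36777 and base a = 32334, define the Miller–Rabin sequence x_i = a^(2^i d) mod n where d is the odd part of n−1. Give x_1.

1140

n − 1 = 36776 = 2^3 · 4597, so s = 3 and d = 4597.
x_0 = 32334^4597 mod 36777 = 34011.
x_1 = 34011^2 mod 36777 = 1140.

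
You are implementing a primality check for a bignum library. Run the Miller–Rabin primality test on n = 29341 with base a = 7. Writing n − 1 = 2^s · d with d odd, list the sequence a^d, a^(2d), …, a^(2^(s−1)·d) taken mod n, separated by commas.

n − 1 = 29340 = 2^2 · 7335, so s = 2 and d = 7335.
x_0 = 7^7335 mod 29341 = 23496.
x_1 = 23496^2 mod 29341 = 11101.

23496, 11101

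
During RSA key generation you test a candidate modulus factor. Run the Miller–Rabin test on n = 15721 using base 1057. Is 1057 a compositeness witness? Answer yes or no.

n − 1 = 15720 = 2^3 · 1965, so s = 3 and d = 1965.
x_0 = 1057^1965 mod 15721 = 2008.
x_0 is neither 1 nor 15720, so continue squaring.
x_1 = 2008^2 mod 15721 = 7488.
x_2 = 7488^2 mod 15721 = 9058.
Reached i = s−1 = 2 without hitting −1: 1057 is a Miller–Rabin witness and 15721 is composite.

yes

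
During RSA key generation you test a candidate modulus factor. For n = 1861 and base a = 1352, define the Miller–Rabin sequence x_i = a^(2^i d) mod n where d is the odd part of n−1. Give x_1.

1860

n − 1 = 1860 = 2^2 · 465, so s = 2 and d = 465.
By repeated squaring, 1352^465 ≡ 61 (mod 1861).
x_0 = 61.
x_1 = 61^2 mod 1861 = 1860.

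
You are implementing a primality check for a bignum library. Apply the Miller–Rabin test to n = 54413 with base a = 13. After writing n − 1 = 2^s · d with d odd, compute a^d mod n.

5242

n − 1 = 54412 = 2^2 · 13603, so s = 2 and d = 13603.
Repeated squaring mod 54413: 13^1 ≡ 13, 13^2 ≡ 169, 13^4 ≡ 28561, 13^8 ≡ 25438, 13^16 ≡ 12448, 13^32 ≡ 38893, 13^64 ≡ 38462, 13^128 ≡ 53626, 13^256 ≡ 20826, 13^512 ≡ 50666, 13^1024 ≡ 1455, 13^2048 ≡ 49331, 13^4096 ≡ 34962, 13^8192 ≡ 7812.
13603 = 8192 + 4096 + 1024 + 256 + 32 + 2 + 1, so 13^13603 ≡ 7812·34962·1455·20826·38893·169·13 ≡ 5242 (mod 54413).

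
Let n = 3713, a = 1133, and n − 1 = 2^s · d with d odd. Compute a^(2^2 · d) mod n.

512

n − 1 = 3712 = 2^7 · 29, so s = 7 and d = 29.
Repeated squaring mod 3713: 1133^1 ≡ 1133, 1133^2 ≡ 2704, 1133^4 ≡ 719, 1133^8 ≡ 854, 1133^16 ≡ 1568.
29 = 16 + 8 + 4 + 1, so 1133^29 ≡ 1568·854·719·1133 ≡ 1671 (mod 3713).
x_0 = 1671.
x_1 = 1671^2 mod 3713 = 65.
x_2 = 65^2 mod 3713 = 512.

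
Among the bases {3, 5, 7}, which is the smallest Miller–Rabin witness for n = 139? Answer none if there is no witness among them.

n − 1 = 138 = 2^1 · 69, so s = 1 and d = 69.
Base 3: x_0 = 3^69 mod 139 = 138. x_0 = 138 ≡ −1, so 3 is not a witness.
Base 5: x_0 = 5^69 mod 139 = 1. x_0 = 1, so 5 is not a witness.
Base 7: x_0 = 7^69 mod 139 = 1. x_0 = 1, so 7 is not a witness.
No listed base is a witness for 139.

none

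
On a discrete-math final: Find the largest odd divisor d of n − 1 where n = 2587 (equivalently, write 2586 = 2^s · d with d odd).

1293

Halving: 2586 → 1293; 1293 is odd.
So 2586 = 2^1 · 1293.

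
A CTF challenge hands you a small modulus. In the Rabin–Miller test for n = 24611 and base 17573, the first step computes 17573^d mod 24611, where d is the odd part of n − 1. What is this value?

1

n − 1 = 24610 = 2^1 · 12305, so s = 1 and d = 12305.
17573^12305 mod 24611 = 1.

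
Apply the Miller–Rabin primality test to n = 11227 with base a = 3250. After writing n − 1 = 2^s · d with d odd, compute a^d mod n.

4943

n − 1 = 11226 = 2^1 · 5613, so s = 1 and d = 5613.
Repeated squaring mod 11227: 3250^1 ≡ 3250, 3250^2 ≡ 9120, 3250^4 ≡ 4784, 3250^8 ≡ 6030, 3250^16 ≡ 7874, 3250^32 ≡ 4382, 3250^64 ≡ 3754, 3250^128 ≡ 2631, 3250^256 ≡ 6329, 3250^512 ≡ 9532, 3250^1024 ≡ 10140, 3250^2048 ≡ 2734, 3250^4096 ≡ 8801.
5613 = 4096 + 1024 + 256 + 128 + 64 + 32 + 8 + 4 + 1, so 3250^5613 ≡ 8801·10140·6329·2631·3754·4382·6030·4784·3250 ≡ 4943 (mod 11227).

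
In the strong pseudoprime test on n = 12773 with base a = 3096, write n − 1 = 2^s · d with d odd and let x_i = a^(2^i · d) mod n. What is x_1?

5468

n − 1 = 12772 = 2^2 · 3193, so s = 2 and d = 3193.
By repeated squaring, 3096^3193 ≡ 6834 (mod 12773).
x_0 = 6834.
x_1 = 6834^2 mod 12773 = 5468.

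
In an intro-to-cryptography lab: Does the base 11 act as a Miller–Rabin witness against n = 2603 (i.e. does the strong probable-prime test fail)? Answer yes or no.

yes

n − 1 = 2602 = 2^1 · 1301, so s = 1 and d = 1301.
Repeated squaring mod 2603: 11^1 ≡ 11, 11^2 ≡ 121, 11^4 ≡ 1626, 11^8 ≡ 1831, 11^16 ≡ 2500, 11^32 ≡ 197, 11^64 ≡ 2367, 11^128 ≡ 1033, 11^256 ≡ 2462, 11^512 ≡ 1660, 11^1024 ≡ 1626.
1301 = 1024 + 256 + 16 + 4 + 1, so 11^1301 ≡ 1626·2462·2500·1626·11 ≡ 824 (mod 2603).
x_0 = 11^1301 mod 2603 = 824.
x_0 ∉ {1, 2602} and s = 1, so 11 is a Miller–Rabin witness and 2603 is composite.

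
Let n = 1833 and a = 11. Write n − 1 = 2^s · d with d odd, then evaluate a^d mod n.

1064

n − 1 = 1832 = 2^3 · 229, so s = 3 and d = 229.
11^229 mod 1833 = 1064.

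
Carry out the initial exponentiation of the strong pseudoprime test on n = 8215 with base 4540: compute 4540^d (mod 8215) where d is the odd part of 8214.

n − 1 = 8214 = 2^1 · 4107, so s = 1 and d = 4107.
4540^4107 mod 8215 = 8000.

8000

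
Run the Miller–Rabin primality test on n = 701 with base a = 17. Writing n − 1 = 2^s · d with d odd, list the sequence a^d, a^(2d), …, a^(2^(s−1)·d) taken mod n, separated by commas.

700, 1

n − 1 = 700 = 2^2 · 175, so s = 2 and d = 175.
x_0 = 17^175 mod 701 = 700.
x_1 = 700^2 mod 701 = 1.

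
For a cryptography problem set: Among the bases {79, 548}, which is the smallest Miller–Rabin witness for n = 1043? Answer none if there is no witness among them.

n − 1 = 1042 = 2^1 · 521, so s = 1 and d = 521.
Base 79: x_0 = 79^521 mod 1043 = 151. x_0 ∉ {1, 1042} and s = 1, so 79 is a Miller–Rabin witness and 1043 is composite.
Base 548: x_0 = 548^521 mod 1043 = 928. x_0 ∉ {1, 1042} and s = 1, so 548 is a Miller–Rabin witness and 1043 is composite.
The smallest witness among the given bases is 79.

79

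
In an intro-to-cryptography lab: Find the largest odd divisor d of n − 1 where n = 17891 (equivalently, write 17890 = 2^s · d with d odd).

8945

Halving: 17890 → 8945; 8945 is odd.
So 17890 = 2^1 · 8945.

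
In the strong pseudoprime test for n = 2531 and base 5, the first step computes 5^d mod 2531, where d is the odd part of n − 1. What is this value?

1

n − 1 = 2530 = 2^1 · 1265, so s = 1 and d = 1265.
Repeated squaring mod 2531: 5^1 ≡ 5, 5^2 ≡ 25, 5^4 ≡ 625, 5^8 ≡ 851, 5^16 ≡ 335, 5^32 ≡ 861, 5^64 ≡ 2269, 5^128 ≡ 307, 5^256 ≡ 602, 5^512 ≡ 471, 5^1024 ≡ 1644.
1265 = 1024 + 128 + 64 + 32 + 16 + 1, so 5^1265 ≡ 1644·307·2269·861·335·5 ≡ 1 (mod 2531).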